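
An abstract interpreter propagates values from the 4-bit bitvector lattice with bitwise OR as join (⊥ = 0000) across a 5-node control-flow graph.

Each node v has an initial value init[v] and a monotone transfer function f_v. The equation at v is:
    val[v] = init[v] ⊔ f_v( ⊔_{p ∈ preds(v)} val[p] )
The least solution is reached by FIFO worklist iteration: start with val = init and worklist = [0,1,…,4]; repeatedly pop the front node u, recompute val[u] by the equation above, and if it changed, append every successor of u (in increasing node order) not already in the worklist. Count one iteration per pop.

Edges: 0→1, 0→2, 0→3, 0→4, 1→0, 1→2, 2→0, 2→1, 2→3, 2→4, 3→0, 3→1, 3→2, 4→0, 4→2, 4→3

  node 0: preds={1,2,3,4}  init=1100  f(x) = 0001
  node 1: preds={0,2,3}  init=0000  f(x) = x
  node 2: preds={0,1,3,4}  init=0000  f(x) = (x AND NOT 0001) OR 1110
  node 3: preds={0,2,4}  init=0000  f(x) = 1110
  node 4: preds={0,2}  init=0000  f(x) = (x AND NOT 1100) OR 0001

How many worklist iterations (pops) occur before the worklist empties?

Worklist (10 pops):
  #1 pop 0: in=0000 → 1101 (was 1100); enqueue []
  #2 pop 1: in=1101 → 1101 (was 0000); enqueue [0]
  #3 pop 2: in=1101 → 1110 (was 0000); enqueue [1]
  #4 pop 3: in=1111 → 1110 (was 0000); enqueue [2]
  #5 pop 4: in=1111 → 0011 (was 0000); enqueue [3]
  #6 pop 0: in=1111 → 1101 (no change)
  #7 pop 1: in=1111 → 1111 (was 1101); enqueue [0]
  #8 pop 2: in=1111 → 1110 (no change)
  #9 pop 3: in=1111 → 1110 (no change)
  #10 pop 0: in=1111 → 1101 (no change)

Fixpoint:
  val[0] = 1101
  val[1] = 1111
  val[2] = 1110
  val[3] = 1110
  val[4] = 0011

10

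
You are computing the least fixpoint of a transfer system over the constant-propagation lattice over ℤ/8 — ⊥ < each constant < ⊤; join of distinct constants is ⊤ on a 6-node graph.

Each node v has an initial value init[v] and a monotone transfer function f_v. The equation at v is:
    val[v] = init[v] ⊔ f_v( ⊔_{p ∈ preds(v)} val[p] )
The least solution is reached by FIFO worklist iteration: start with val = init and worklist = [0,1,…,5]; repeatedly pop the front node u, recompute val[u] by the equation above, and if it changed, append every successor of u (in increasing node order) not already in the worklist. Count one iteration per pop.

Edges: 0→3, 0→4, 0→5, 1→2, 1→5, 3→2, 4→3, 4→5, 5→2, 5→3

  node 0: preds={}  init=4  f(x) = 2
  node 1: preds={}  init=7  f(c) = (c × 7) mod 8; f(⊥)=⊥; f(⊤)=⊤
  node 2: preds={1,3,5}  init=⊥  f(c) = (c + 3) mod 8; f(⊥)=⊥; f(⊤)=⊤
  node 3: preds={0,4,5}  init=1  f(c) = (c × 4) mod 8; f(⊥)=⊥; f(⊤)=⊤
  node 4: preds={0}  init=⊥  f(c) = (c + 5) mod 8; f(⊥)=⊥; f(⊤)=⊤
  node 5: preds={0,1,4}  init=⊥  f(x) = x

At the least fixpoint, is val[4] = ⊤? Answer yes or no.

Iteration log — 8 steps:
  step 1. node 0  ⊔preds=⊥  new=⊤  old=4  +wl: 
  step 2. node 1  ⊔preds=⊥  new=7  stable
  step 3. node 2  ⊔preds=⊤  new=⊤  old=⊥  +wl: 
  step 4. node 3  ⊔preds=⊤  new=⊤  old=1  +wl: 2
  step 5. node 4  ⊔preds=⊤  new=⊤  old=⊥  +wl: 3
  step 6. node 5  ⊔preds=⊤  new=⊤  old=⊥  +wl: 
  step 7. node 2  ⊔preds=⊤  new=⊤  stable
  step 8. node 3  ⊔preds=⊤  new=⊤  stable

Least fixpoint reached:
  node 0: ⊤
  node 1: 7
  node 2: ⊤
  node 3: ⊤
  node 4: ⊤
  node 5: ⊤

yes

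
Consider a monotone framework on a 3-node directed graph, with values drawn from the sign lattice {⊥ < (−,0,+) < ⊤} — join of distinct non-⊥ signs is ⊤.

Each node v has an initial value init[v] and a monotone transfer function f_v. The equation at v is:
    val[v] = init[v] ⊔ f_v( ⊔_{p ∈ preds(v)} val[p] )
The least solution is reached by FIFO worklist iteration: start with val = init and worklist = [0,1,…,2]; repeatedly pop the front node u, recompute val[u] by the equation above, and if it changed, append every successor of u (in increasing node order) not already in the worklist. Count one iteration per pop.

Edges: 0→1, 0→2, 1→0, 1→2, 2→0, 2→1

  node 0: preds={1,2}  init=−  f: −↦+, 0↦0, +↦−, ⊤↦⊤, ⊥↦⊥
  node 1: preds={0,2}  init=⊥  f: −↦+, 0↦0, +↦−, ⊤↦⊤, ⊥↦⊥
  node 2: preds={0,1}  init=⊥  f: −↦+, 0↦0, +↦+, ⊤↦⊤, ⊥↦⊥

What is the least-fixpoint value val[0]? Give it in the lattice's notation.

⊤

Iteration log — 7 steps:
  step 1. node 0  ⊔preds=⊥  new=−  stable
  step 2. node 1  ⊔preds=−  new=+  old=⊥  +wl: 0
  step 3. node 2  ⊔preds=⊤  new=⊤  old=⊥  +wl: 1
  step 4. node 0  ⊔preds=⊤  new=⊤  old=−  +wl: 2
  step 5. node 1  ⊔preds=⊤  new=⊤  old=+  +wl: 0
  step 6. node 2  ⊔preds=⊤  new=⊤  stable
  step 7. node 0  ⊔preds=⊤  new=⊤  stable

Least fixpoint reached:
  node 0: ⊤
  node 1: ⊤
  node 2: ⊤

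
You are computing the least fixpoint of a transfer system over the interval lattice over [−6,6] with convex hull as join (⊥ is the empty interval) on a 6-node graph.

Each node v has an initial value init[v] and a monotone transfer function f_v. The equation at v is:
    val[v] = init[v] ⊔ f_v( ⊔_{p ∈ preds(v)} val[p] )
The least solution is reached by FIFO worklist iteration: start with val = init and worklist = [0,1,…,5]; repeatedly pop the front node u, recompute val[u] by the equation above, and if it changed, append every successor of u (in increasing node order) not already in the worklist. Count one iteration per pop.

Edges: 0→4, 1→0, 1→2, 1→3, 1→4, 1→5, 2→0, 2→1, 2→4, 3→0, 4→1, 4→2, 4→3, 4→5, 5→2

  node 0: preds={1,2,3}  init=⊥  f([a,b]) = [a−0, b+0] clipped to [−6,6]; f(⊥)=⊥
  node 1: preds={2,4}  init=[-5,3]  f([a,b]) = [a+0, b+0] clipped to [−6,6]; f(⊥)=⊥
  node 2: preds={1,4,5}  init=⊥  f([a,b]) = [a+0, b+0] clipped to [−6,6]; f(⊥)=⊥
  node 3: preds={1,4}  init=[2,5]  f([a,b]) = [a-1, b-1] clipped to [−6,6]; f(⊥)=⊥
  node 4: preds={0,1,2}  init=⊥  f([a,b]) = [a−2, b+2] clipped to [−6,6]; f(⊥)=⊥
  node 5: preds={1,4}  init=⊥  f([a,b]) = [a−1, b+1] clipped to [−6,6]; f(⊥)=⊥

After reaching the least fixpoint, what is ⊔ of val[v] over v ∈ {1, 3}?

Iteration log — 15 steps:
  step 1. node 0  ⊔preds=[-5,5]  new=[-5,5]  old=⊥  +wl: 
  step 2. node 1  ⊔preds=⊥  new=[-5,3]  stable
  step 3. node 2  ⊔preds=[-5,3]  new=[-5,3]  old=⊥  +wl: 0,1
  step 4. node 3  ⊔preds=[-5,3]  new=[-6,5]  old=[2,5]  +wl: 
  step 5. node 4  ⊔preds=[-5,5]  new=[-6,6]  old=⊥  +wl: 2,3
  step 6. node 5  ⊔preds=[-6,6]  new=[-6,6]  old=⊥  +wl: 
  step 7. node 0  ⊔preds=[-6,5]  new=[-6,5]  old=[-5,5]  +wl: 4
  step 8. node 1  ⊔preds=[-6,6]  new=[-6,6]  old=[-5,3]  +wl: 0,5
  step 9. node 2  ⊔preds=[-6,6]  new=[-6,6]  old=[-5,3]  +wl: 1
  step 10. node 3  ⊔preds=[-6,6]  new=[-6,5]  stable
  step 11. node 4  ⊔preds=[-6,6]  new=[-6,6]  stable
  step 12. node 0  ⊔preds=[-6,6]  new=[-6,6]  old=[-6,5]  +wl: 4
  step 13. node 5  ⊔preds=[-6,6]  new=[-6,6]  stable
  step 14. node 1  ⊔preds=[-6,6]  new=[-6,6]  stable
  step 15. node 4  ⊔preds=[-6,6]  new=[-6,6]  stable

Least fixpoint reached:
  node 0: [-6,6]
  node 1: [-6,6]
  node 2: [-6,6]
  node 3: [-6,5]
  node 4: [-6,6]
  node 5: [-6,6]

[-6,6]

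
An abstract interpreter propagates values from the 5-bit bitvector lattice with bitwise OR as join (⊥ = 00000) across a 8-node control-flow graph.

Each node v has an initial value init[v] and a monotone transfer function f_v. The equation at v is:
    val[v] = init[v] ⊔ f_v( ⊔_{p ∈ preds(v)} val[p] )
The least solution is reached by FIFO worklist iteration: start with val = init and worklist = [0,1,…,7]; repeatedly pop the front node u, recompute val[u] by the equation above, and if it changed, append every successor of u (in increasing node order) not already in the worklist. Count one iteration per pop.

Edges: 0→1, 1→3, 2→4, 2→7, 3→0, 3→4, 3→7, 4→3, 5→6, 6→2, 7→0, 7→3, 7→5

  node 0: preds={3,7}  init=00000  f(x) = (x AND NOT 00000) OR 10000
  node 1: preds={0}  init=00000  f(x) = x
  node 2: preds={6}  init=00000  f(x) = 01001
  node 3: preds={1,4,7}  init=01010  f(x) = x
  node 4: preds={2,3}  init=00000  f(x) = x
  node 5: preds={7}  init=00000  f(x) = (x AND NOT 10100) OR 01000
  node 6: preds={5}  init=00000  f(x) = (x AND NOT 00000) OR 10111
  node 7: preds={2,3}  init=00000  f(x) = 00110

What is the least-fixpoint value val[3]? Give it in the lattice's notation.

11111

Iteration log — 20 steps:
  step 1. node 0  ⊔preds=01010  new=11010  old=00000  +wl: 
  step 2. node 1  ⊔preds=11010  new=11010  old=00000  +wl: 
  step 3. node 2  ⊔preds=00000  new=01001  old=00000  +wl: 
  step 4. node 3  ⊔preds=11010  new=11010  old=01010  +wl: 0
  step 5. node 4  ⊔preds=11011  new=11011  old=00000  +wl: 3
  step 6. node 5  ⊔preds=00000  new=01000  old=00000  +wl: 
  step 7. node 6  ⊔preds=01000  new=11111  old=00000  +wl: 2
  step 8. node 7  ⊔preds=11011  new=00110  old=00000  +wl: 5
  step 9. node 0  ⊔preds=11110  new=11110  old=11010  +wl: 1
  step 10. node 3  ⊔preds=11111  new=11111  old=11010  +wl: 0,4,7
  step 11. node 2  ⊔preds=11111  new=01001  stable
  step 12. node 5  ⊔preds=00110  new=01010  old=01000  +wl: 6
  step 13. node 1  ⊔preds=11110  new=11110  old=11010  +wl: 3
  step 14. node 0  ⊔preds=11111  new=11111  old=11110  +wl: 1
  step 15. node 4  ⊔preds=11111  new=11111  old=11011  +wl: 
  step 16. node 7  ⊔preds=11111  new=00110  stable
  step 17. node 6  ⊔preds=01010  new=11111  stable
  step 18. node 3  ⊔preds=11111  new=11111  stable
  step 19. node 1  ⊔preds=11111  new=11111  old=11110  +wl: 3
  step 20. node 3  ⊔preds=11111  new=11111  stable

Least fixpoint reached:
  node 0: 11111
  node 1: 11111
  node 2: 01001
  node 3: 11111
  node 4: 11111
  node 5: 01010
  node 6: 11111
  node 7: 00110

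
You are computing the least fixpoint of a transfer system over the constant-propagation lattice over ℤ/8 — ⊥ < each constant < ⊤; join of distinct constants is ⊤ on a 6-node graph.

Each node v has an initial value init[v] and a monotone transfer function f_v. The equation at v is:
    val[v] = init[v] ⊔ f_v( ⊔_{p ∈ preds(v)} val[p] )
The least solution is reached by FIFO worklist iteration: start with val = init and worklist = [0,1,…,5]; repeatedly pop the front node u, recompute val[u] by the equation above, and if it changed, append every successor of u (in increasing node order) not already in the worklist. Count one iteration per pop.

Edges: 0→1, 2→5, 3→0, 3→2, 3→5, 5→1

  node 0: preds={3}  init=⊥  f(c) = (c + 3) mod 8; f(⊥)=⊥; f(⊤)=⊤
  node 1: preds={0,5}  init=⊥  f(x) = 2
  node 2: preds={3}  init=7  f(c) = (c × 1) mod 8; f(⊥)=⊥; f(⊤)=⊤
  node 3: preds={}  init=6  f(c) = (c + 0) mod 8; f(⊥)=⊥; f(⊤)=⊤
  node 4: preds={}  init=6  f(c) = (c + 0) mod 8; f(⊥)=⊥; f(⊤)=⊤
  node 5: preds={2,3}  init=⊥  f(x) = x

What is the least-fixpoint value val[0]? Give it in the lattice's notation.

1

Worklist (7 pops):
  #1 pop 0: in=6 → 1 (was ⊥); enqueue []
  #2 pop 1: in=1 → 2 (was ⊥); enqueue []
  #3 pop 2: in=6 → ⊤ (was 7); enqueue []
  #4 pop 3: in=⊥ → 6 (no change)
  #5 pop 4: in=⊥ → 6 (no change)
  #6 pop 5: in=⊤ → ⊤ (was ⊥); enqueue [1]
  #7 pop 1: in=⊤ → 2 (no change)

Fixpoint:
  val[0] = 1
  val[1] = 2
  val[2] = ⊤
  val[3] = 6
  val[4] = 6
  val[5] = ⊤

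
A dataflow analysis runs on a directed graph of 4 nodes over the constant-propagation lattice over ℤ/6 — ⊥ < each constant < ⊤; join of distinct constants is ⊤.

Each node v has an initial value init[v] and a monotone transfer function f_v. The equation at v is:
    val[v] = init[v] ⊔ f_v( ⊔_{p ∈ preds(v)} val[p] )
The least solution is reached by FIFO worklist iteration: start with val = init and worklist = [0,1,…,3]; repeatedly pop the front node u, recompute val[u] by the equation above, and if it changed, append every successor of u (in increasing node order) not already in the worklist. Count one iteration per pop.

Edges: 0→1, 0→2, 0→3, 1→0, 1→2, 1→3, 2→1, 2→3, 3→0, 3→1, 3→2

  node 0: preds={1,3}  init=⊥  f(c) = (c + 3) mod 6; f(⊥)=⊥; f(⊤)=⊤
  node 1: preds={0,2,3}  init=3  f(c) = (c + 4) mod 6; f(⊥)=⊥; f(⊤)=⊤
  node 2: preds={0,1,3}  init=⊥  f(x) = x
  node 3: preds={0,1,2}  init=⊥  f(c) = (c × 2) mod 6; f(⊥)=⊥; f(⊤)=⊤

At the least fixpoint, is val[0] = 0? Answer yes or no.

no

Worklist (8 pops):
  #1 pop 0: in=3 → 0 (was ⊥); enqueue []
  #2 pop 1: in=0 → ⊤ (was 3); enqueue [0]
  #3 pop 2: in=⊤ → ⊤ (was ⊥); enqueue [1]
  #4 pop 3: in=⊤ → ⊤ (was ⊥); enqueue [2]
  #5 pop 0: in=⊤ → ⊤ (was 0); enqueue [3]
  #6 pop 1: in=⊤ → ⊤ (no change)
  #7 pop 2: in=⊤ → ⊤ (no change)
  #8 pop 3: in=⊤ → ⊤ (no change)

Fixpoint:
  val[0] = ⊤
  val[1] = ⊤
  val[2] = ⊤
  val[3] = ⊤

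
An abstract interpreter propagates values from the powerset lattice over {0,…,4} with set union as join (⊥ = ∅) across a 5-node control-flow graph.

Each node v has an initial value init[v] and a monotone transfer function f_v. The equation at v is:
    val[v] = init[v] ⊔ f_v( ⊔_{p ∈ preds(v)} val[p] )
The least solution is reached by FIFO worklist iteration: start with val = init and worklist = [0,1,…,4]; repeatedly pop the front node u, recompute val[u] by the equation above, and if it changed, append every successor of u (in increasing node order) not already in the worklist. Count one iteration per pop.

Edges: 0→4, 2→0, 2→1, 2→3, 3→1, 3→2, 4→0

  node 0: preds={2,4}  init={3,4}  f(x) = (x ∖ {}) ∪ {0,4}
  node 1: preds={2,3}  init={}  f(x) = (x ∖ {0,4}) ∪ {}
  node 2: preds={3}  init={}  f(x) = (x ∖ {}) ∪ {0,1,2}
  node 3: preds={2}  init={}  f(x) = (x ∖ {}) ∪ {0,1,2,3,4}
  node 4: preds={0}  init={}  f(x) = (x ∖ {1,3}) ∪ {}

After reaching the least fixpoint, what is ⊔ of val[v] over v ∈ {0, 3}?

Trace (12 dequeues):
  [1] u=0 | in {} | out {0,3,4} | prev {3,4} | push {}
  [2] u=1 | in {} | out {} | ==
  [3] u=2 | in {} | out {0,1,2} | prev {} | push {0,1}
  [4] u=3 | in {0,1,2} | out {0,1,2,3,4} | prev {} | push {2}
  [5] u=4 | in {0,3,4} | out {0,4} | prev {} | push {}
  [6] u=0 | in {0,1,2,4} | out {0,1,2,3,4} | prev {0,3,4} | push {4}
  [7] u=1 | in {0,1,2,3,4} | out {1,2,3} | prev {} | push {}
  [8] u=2 | in {0,1,2,3,4} | out {0,1,2,3,4} | prev {0,1,2} | push {0,1,3}
  [9] u=4 | in {0,1,2,3,4} | out {0,2,4} | prev {0,4} | push {}
  [10] u=0 | in {0,1,2,3,4} | out {0,1,2,3,4} | ==
  [11] u=1 | in {0,1,2,3,4} | out {1,2,3} | ==
  [12] u=3 | in {0,1,2,3,4} | out {0,1,2,3,4} | ==

Converged values:
  [0] {0,1,2,3,4}
  [1] {1,2,3}
  [2] {0,1,2,3,4}
  [3] {0,1,2,3,4}
  [4] {0,2,4}

{0,1,2,3,4}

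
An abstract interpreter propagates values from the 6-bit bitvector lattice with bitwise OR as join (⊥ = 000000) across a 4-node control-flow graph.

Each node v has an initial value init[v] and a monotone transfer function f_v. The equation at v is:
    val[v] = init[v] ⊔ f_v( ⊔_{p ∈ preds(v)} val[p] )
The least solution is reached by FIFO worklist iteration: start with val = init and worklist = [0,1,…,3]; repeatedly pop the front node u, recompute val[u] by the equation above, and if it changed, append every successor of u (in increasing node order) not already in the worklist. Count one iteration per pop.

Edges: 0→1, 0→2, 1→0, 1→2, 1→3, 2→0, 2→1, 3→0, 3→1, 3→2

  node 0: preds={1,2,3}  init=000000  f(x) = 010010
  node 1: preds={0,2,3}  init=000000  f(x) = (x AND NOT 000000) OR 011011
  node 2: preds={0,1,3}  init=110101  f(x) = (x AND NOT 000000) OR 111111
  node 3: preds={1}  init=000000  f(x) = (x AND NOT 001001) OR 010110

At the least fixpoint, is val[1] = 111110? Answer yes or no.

no

Worklist (7 pops):
  #1 pop 0: in=110101 → 010010 (was 000000); enqueue []
  #2 pop 1: in=110111 → 111111 (was 000000); enqueue [0]
  #3 pop 2: in=111111 → 111111 (was 110101); enqueue [1]
  #4 pop 3: in=111111 → 110110 (was 000000); enqueue [2]
  #5 pop 0: in=111111 → 010010 (no change)
  #6 pop 1: in=111111 → 111111 (no change)
  #7 pop 2: in=111111 → 111111 (no change)

Fixpoint:
  val[0] = 010010
  val[1] = 111111
  val[2] = 111111
  val[3] = 110110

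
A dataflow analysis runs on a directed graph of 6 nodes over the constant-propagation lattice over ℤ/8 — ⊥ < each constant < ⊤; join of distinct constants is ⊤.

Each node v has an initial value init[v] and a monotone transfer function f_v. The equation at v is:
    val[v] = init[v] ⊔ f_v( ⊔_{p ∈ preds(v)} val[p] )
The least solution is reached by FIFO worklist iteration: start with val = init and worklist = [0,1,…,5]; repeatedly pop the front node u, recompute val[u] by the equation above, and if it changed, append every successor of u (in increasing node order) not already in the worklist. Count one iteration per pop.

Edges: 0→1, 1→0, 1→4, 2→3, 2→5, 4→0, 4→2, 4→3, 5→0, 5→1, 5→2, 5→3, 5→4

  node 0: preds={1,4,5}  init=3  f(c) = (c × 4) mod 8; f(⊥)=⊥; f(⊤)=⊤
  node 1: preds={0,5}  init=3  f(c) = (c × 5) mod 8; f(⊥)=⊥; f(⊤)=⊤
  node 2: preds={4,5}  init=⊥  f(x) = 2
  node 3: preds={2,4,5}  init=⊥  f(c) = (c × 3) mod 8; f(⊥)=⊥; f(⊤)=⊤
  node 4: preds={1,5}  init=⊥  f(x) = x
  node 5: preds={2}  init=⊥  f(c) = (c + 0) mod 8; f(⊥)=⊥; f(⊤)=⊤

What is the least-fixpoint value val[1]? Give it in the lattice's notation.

⊤

Iteration log — 11 steps:
  step 1. node 0  ⊔preds=3  new=⊤  old=3  +wl: 
  step 2. node 1  ⊔preds=⊤  new=⊤  old=3  +wl: 0
  step 3. node 2  ⊔preds=⊥  new=2  old=⊥  +wl: 
  step 4. node 3  ⊔preds=2  new=6  old=⊥  +wl: 
  step 5. node 4  ⊔preds=⊤  new=⊤  old=⊥  +wl: 2,3
  step 6. node 5  ⊔preds=2  new=2  old=⊥  +wl: 1,4
  step 7. node 0  ⊔preds=⊤  new=⊤  stable
  step 8. node 2  ⊔preds=⊤  new=2  stable
  step 9. node 3  ⊔preds=⊤  new=⊤  old=6  +wl: 
  step 10. node 1  ⊔preds=⊤  new=⊤  stable
  step 11. node 4  ⊔preds=⊤  new=⊤  stable

Least fixpoint reached:
  node 0: ⊤
  node 1: ⊤
  node 2: 2
  node 3: ⊤
  node 4: ⊤
  node 5: 2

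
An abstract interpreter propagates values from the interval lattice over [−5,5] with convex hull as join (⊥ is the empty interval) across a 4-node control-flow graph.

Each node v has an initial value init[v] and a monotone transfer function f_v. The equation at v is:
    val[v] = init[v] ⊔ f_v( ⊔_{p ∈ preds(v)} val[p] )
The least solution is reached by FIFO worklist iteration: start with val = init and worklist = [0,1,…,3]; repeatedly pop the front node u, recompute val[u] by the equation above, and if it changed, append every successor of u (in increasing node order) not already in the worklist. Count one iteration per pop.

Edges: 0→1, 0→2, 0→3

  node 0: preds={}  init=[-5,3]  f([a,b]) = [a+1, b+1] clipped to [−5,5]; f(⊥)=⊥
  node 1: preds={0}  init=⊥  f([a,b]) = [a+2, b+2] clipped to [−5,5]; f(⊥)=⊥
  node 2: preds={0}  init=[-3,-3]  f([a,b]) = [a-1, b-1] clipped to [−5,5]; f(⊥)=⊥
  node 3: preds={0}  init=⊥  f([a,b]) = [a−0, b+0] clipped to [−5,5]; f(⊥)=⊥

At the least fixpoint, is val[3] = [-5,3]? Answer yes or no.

Iteration log — 4 steps:
  step 1. node 0  ⊔preds=⊥  new=[-5,3]  stable
  step 2. node 1  ⊔preds=[-5,3]  new=[-3,5]  old=⊥  +wl: 
  step 3. node 2  ⊔preds=[-5,3]  new=[-5,2]  old=[-3,-3]  +wl: 
  step 4. node 3  ⊔preds=[-5,3]  new=[-5,3]  old=⊥  +wl: 

Least fixpoint reached:
  node 0: [-5,3]
  node 1: [-3,5]
  node 2: [-5,2]
  node 3: [-5,3]

yes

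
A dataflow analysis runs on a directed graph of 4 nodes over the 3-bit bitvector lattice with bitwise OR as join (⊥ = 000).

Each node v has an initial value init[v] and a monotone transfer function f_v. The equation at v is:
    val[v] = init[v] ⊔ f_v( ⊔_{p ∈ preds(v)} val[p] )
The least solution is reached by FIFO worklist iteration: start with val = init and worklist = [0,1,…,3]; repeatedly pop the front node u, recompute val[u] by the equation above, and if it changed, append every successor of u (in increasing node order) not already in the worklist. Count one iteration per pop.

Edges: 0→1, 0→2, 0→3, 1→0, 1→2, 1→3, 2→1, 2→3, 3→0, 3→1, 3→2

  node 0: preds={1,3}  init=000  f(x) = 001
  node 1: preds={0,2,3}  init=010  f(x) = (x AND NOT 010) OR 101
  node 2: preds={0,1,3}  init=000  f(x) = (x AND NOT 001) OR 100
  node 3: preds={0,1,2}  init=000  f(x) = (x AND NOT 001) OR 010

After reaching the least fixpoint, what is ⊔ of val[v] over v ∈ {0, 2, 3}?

Worklist (7 pops):
  #1 pop 0: in=010 → 001 (was 000); enqueue []
  #2 pop 1: in=001 → 111 (was 010); enqueue [0]
  #3 pop 2: in=111 → 110 (was 000); enqueue [1]
  #4 pop 3: in=111 → 110 (was 000); enqueue [2]
  #5 pop 0: in=111 → 001 (no change)
  #6 pop 1: in=111 → 111 (no change)
  #7 pop 2: in=111 → 110 (no change)

Fixpoint:
  val[0] = 001
  val[1] = 111
  val[2] = 110
  val[3] = 110

111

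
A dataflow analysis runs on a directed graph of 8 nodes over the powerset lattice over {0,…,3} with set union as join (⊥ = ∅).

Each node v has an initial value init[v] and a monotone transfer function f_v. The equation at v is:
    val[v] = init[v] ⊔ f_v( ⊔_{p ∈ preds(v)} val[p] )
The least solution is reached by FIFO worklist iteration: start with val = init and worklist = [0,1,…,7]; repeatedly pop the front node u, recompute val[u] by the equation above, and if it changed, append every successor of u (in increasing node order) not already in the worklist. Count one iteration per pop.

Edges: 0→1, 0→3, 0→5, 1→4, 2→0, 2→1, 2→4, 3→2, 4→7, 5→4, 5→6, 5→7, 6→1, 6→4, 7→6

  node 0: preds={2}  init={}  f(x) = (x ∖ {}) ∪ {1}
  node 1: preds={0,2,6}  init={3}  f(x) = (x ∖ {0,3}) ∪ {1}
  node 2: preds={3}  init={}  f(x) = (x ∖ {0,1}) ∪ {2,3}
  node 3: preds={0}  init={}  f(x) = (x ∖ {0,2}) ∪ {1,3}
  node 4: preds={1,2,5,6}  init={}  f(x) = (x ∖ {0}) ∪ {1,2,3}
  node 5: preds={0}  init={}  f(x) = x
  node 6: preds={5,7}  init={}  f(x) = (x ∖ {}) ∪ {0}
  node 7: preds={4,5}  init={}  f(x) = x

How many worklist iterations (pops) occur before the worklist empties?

19

Iteration log — 19 steps:
  step 1. node 0  ⊔preds={}  new={1}  old={}  +wl: 
  step 2. node 1  ⊔preds={1}  new={1,3}  old={3}  +wl: 
  step 3. node 2  ⊔preds={}  new={2,3}  old={}  +wl: 0,1
  step 4. node 3  ⊔preds={1}  new={1,3}  old={}  +wl: 2
  step 5. node 4  ⊔preds={1,2,3}  new={1,2,3}  old={}  +wl: 
  step 6. node 5  ⊔preds={1}  new={1}  old={}  +wl: 4
  step 7. node 6  ⊔preds={1}  new={0,1}  old={}  +wl: 
  step 8. node 7  ⊔preds={1,2,3}  new={1,2,3}  old={}  +wl: 6
  step 9. node 0  ⊔preds={2,3}  new={1,2,3}  old={1}  +wl: 3,5
  step 10. node 1  ⊔preds={0,1,2,3}  new={1,2,3}  old={1,3}  +wl: 
  step 11. node 2  ⊔preds={1,3}  new={2,3}  stable
  step 12. node 4  ⊔preds={0,1,2,3}  new={1,2,3}  stable
  step 13. node 6  ⊔preds={1,2,3}  new={0,1,2,3}  old={0,1}  +wl: 1,4
  step 14. node 3  ⊔preds={1,2,3}  new={1,3}  stable
  step 15. node 5  ⊔preds={1,2,3}  new={1,2,3}  old={1}  +wl: 6,7
  step 16. node 1  ⊔preds={0,1,2,3}  new={1,2,3}  stable
  step 17. node 4  ⊔preds={0,1,2,3}  new={1,2,3}  stable
  step 18. node 6  ⊔preds={1,2,3}  new={0,1,2,3}  stable
  step 19. node 7  ⊔preds={1,2,3}  new={1,2,3}  stable

Least fixpoint reached:
  node 0: {1,2,3}
  node 1: {1,2,3}
  node 2: {2,3}
  node 3: {1,3}
  node 4: {1,2,3}
  node 5: {1,2,3}
  node 6: {0,1,2,3}
  node 7: {1,2,3}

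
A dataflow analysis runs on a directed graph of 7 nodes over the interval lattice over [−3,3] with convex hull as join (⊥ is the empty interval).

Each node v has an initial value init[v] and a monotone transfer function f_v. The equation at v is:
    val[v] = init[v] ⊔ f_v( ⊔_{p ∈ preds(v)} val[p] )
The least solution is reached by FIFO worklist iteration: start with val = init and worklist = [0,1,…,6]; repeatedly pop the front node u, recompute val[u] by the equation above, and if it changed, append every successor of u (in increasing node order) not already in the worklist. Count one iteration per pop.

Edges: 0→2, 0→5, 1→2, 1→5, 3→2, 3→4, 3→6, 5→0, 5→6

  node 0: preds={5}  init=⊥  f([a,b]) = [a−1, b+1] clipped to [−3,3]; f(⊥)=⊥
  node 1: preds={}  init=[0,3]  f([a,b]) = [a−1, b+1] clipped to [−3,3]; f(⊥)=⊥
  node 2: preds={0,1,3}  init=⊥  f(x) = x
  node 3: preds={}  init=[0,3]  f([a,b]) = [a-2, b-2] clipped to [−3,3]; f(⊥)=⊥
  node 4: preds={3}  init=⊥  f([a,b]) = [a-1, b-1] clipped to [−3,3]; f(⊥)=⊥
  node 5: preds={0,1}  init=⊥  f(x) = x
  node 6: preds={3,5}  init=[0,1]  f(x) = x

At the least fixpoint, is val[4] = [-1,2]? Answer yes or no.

Worklist (20 pops):
  #1 pop 0: in=⊥ → ⊥ (no change)
  #2 pop 1: in=⊥ → [0,3] (no change)
  #3 pop 2: in=[0,3] → [0,3] (was ⊥); enqueue []
  #4 pop 3: in=⊥ → [0,3] (no change)
  #5 pop 4: in=[0,3] → [-1,2] (was ⊥); enqueue []
  #6 pop 5: in=[0,3] → [0,3] (was ⊥); enqueue [0]
  #7 pop 6: in=[0,3] → [0,3] (was [0,1]); enqueue []
  #8 pop 0: in=[0,3] → [-1,3] (was ⊥); enqueue [2,5]
  #9 pop 2: in=[-1,3] → [-1,3] (was [0,3]); enqueue []
  #10 pop 5: in=[-1,3] → [-1,3] (was [0,3]); enqueue [0,6]
  #11 pop 0: in=[-1,3] → [-2,3] (was [-1,3]); enqueue [2,5]
  #12 pop 6: in=[-1,3] → [-1,3] (was [0,3]); enqueue []
  #13 pop 2: in=[-2,3] → [-2,3] (was [-1,3]); enqueue []
  #14 pop 5: in=[-2,3] → [-2,3] (was [-1,3]); enqueue [0,6]
  #15 pop 0: in=[-2,3] → [-3,3] (was [-2,3]); enqueue [2,5]
  #16 pop 6: in=[-2,3] → [-2,3] (was [-1,3]); enqueue []
  #17 pop 2: in=[-3,3] → [-3,3] (was [-2,3]); enqueue []
  #18 pop 5: in=[-3,3] → [-3,3] (was [-2,3]); enqueue [0,6]
  #19 pop 0: in=[-3,3] → [-3,3] (no change)
  #20 pop 6: in=[-3,3] → [-3,3] (was [-2,3]); enqueue []

Fixpoint:
  val[0] = [-3,3]
  val[1] = [0,3]
  val[2] = [-3,3]
  val[3] = [0,3]
  val[4] = [-1,2]
  val[5] = [-3,3]
  val[6] = [-3,3]

yes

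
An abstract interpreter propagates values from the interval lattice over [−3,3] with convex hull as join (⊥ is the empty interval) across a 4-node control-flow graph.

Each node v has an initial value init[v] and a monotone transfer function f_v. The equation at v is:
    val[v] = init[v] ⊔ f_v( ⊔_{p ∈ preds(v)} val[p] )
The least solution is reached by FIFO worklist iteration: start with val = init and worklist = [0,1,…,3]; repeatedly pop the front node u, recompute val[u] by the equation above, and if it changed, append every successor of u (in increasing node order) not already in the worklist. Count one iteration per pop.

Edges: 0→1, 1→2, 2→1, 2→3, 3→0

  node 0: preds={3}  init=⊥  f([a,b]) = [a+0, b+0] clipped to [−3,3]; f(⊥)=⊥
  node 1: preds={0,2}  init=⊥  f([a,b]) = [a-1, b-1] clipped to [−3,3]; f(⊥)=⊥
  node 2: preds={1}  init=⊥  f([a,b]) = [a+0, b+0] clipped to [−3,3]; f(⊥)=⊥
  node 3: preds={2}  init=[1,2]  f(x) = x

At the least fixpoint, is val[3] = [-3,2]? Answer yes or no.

yes

Worklist (19 pops):
  #1 pop 0: in=[1,2] → [1,2] (was ⊥); enqueue []
  #2 pop 1: in=[1,2] → [0,1] (was ⊥); enqueue []
  #3 pop 2: in=[0,1] → [0,1] (was ⊥); enqueue [1]
  #4 pop 3: in=[0,1] → [0,2] (was [1,2]); enqueue [0]
  #5 pop 1: in=[0,2] → [-1,1] (was [0,1]); enqueue [2]
  #6 pop 0: in=[0,2] → [0,2] (was [1,2]); enqueue [1]
  #7 pop 2: in=[-1,1] → [-1,1] (was [0,1]); enqueue [3]
  #8 pop 1: in=[-1,2] → [-2,1] (was [-1,1]); enqueue [2]
  #9 pop 3: in=[-1,1] → [-1,2] (was [0,2]); enqueue [0]
  #10 pop 2: in=[-2,1] → [-2,1] (was [-1,1]); enqueue [1,3]
  #11 pop 0: in=[-1,2] → [-1,2] (was [0,2]); enqueue []
  #12 pop 1: in=[-2,2] → [-3,1] (was [-2,1]); enqueue [2]
  #13 pop 3: in=[-2,1] → [-2,2] (was [-1,2]); enqueue [0]
  #14 pop 2: in=[-3,1] → [-3,1] (was [-2,1]); enqueue [1,3]
  #15 pop 0: in=[-2,2] → [-2,2] (was [-1,2]); enqueue []
  #16 pop 1: in=[-3,2] → [-3,1] (no change)
  #17 pop 3: in=[-3,1] → [-3,2] (was [-2,2]); enqueue [0]
  #18 pop 0: in=[-3,2] → [-3,2] (was [-2,2]); enqueue [1]
  #19 pop 1: in=[-3,2] → [-3,1] (no change)

Fixpoint:
  val[0] = [-3,2]
  val[1] = [-3,1]
  val[2] = [-3,1]
  val[3] = [-3,2]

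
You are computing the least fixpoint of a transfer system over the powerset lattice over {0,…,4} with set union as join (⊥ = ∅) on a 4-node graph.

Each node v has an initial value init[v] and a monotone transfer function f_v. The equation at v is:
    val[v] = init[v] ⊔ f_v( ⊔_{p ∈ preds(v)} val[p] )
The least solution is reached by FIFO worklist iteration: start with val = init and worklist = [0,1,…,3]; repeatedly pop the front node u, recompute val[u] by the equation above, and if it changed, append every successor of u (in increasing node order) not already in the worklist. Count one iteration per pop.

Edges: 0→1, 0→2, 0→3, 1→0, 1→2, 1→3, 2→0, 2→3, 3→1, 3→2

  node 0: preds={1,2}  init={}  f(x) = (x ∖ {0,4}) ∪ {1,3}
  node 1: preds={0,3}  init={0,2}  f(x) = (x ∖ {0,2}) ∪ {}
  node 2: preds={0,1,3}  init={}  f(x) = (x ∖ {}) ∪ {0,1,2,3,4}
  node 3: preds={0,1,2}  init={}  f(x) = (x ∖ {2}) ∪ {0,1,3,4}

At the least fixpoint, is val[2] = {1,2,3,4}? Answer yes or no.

Iteration log — 9 steps:
  step 1. node 0  ⊔preds={0,2}  new={1,2,3}  old={}  +wl: 
  step 2. node 1  ⊔preds={1,2,3}  new={0,1,2,3}  old={0,2}  +wl: 0
  step 3. node 2  ⊔preds={0,1,2,3}  new={0,1,2,3,4}  old={}  +wl: 
  step 4. node 3  ⊔preds={0,1,2,3,4}  new={0,1,3,4}  old={}  +wl: 1,2
  step 5. node 0  ⊔preds={0,1,2,3,4}  new={1,2,3}  stable
  step 6. node 1  ⊔preds={0,1,2,3,4}  new={0,1,2,3,4}  old={0,1,2,3}  +wl: 0,3
  step 7. node 2  ⊔preds={0,1,2,3,4}  new={0,1,2,3,4}  stable
  step 8. node 0  ⊔preds={0,1,2,3,4}  new={1,2,3}  stable
  step 9. node 3  ⊔preds={0,1,2,3,4}  new={0,1,3,4}  stable

Least fixpoint reached:
  node 0: {1,2,3}
  node 1: {0,1,2,3,4}
  node 2: {0,1,2,3,4}
  node 3: {0,1,3,4}

no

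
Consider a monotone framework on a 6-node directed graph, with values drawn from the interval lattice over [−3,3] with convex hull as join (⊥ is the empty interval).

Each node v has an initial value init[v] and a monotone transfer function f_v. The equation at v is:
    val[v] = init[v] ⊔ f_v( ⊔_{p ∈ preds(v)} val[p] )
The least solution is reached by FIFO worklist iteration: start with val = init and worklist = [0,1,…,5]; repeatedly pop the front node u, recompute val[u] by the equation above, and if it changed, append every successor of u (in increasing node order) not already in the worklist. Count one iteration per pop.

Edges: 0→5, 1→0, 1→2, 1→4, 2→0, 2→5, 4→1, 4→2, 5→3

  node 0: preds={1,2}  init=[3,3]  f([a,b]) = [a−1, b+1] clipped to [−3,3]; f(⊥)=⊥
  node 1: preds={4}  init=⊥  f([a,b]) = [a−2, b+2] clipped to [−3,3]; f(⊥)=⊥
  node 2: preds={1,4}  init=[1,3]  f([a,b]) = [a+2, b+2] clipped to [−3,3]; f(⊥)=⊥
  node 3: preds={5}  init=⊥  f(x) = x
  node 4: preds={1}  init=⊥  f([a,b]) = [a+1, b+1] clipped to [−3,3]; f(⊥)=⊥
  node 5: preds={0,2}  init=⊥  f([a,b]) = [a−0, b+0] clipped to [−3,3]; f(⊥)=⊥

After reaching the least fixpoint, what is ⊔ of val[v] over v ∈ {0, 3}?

[0,3]

Worklist (7 pops):
  #1 pop 0: in=[1,3] → [0,3] (was [3,3]); enqueue []
  #2 pop 1: in=⊥ → ⊥ (no change)
  #3 pop 2: in=⊥ → [1,3] (no change)
  #4 pop 3: in=⊥ → ⊥ (no change)
  #5 pop 4: in=⊥ → ⊥ (no change)
  #6 pop 5: in=[0,3] → [0,3] (was ⊥); enqueue [3]
  #7 pop 3: in=[0,3] → [0,3] (was ⊥); enqueue []

Fixpoint:
  val[0] = [0,3]
  val[1] = ⊥
  val[2] = [1,3]
  val[3] = [0,3]
  val[4] = ⊥
  val[5] = [0,3]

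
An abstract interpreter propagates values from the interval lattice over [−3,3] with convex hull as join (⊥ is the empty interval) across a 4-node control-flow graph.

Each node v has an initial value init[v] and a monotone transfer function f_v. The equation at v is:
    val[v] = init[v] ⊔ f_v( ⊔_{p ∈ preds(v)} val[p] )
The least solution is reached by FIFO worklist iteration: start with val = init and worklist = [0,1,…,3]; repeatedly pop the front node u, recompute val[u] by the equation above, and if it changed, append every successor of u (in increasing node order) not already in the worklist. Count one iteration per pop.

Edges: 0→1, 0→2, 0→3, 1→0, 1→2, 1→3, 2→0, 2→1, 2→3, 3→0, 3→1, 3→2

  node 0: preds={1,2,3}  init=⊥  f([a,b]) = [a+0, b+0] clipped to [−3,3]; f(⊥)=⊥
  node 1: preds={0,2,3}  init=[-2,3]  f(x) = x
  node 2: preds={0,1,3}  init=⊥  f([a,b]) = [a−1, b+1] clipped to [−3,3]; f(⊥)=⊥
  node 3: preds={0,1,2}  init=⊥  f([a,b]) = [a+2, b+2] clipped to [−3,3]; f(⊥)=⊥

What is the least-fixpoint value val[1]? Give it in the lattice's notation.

[-3,3]

Iteration log — 9 steps:
  step 1. node 0  ⊔preds=[-2,3]  new=[-2,3]  old=⊥  +wl: 
  step 2. node 1  ⊔preds=[-2,3]  new=[-2,3]  stable
  step 3. node 2  ⊔preds=[-2,3]  new=[-3,3]  old=⊥  +wl: 0,1
  step 4. node 3  ⊔preds=[-3,3]  new=[-1,3]  old=⊥  +wl: 2
  step 5. node 0  ⊔preds=[-3,3]  new=[-3,3]  old=[-2,3]  +wl: 3
  step 6. node 1  ⊔preds=[-3,3]  new=[-3,3]  old=[-2,3]  +wl: 0
  step 7. node 2  ⊔preds=[-3,3]  new=[-3,3]  stable
  step 8. node 3  ⊔preds=[-3,3]  new=[-1,3]  stable
  step 9. node 0  ⊔preds=[-3,3]  new=[-3,3]  stable

Least fixpoint reached:
  node 0: [-3,3]
  node 1: [-3,3]
  node 2: [-3,3]
  node 3: [-1,3]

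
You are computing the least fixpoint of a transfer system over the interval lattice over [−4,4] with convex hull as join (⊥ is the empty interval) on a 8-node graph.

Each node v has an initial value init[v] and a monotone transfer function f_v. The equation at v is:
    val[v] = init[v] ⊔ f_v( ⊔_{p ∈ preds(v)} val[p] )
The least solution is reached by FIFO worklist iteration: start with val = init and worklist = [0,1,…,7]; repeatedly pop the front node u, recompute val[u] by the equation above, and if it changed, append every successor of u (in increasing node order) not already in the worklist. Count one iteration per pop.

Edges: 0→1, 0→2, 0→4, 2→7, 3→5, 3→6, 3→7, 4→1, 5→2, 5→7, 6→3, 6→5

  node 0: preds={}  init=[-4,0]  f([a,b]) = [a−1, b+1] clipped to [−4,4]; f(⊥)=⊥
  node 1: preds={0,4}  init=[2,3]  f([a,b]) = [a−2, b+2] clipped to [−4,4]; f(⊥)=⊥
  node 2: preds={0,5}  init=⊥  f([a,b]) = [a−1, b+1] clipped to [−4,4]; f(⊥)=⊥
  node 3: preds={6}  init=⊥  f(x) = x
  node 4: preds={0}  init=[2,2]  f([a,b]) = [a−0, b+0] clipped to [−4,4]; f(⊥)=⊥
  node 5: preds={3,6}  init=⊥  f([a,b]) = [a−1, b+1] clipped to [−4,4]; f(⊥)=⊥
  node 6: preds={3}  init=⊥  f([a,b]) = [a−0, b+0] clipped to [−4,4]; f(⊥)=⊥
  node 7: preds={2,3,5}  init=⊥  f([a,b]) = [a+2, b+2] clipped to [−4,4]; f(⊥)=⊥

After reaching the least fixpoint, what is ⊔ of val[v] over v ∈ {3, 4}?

Iteration log — 9 steps:
  step 1. node 0  ⊔preds=⊥  new=[-4,0]  stable
  step 2. node 1  ⊔preds=[-4,2]  new=[-4,4]  old=[2,3]  +wl: 
  step 3. node 2  ⊔preds=[-4,0]  new=[-4,1]  old=⊥  +wl: 
  step 4. node 3  ⊔preds=⊥  new=⊥  stable
  step 5. node 4  ⊔preds=[-4,0]  new=[-4,2]  old=[2,2]  +wl: 1
  step 6. node 5  ⊔preds=⊥  new=⊥  stable
  step 7. node 6  ⊔preds=⊥  new=⊥  stable
  step 8. node 7  ⊔preds=[-4,1]  new=[-2,3]  old=⊥  +wl: 
  step 9. node 1  ⊔preds=[-4,2]  new=[-4,4]  stable

Least fixpoint reached:
  node 0: [-4,0]
  node 1: [-4,4]
  node 2: [-4,1]
  node 3: ⊥
  node 4: [-4,2]
  node 5: ⊥
  node 6: ⊥
  node 7: [-2,3]

[-4,2]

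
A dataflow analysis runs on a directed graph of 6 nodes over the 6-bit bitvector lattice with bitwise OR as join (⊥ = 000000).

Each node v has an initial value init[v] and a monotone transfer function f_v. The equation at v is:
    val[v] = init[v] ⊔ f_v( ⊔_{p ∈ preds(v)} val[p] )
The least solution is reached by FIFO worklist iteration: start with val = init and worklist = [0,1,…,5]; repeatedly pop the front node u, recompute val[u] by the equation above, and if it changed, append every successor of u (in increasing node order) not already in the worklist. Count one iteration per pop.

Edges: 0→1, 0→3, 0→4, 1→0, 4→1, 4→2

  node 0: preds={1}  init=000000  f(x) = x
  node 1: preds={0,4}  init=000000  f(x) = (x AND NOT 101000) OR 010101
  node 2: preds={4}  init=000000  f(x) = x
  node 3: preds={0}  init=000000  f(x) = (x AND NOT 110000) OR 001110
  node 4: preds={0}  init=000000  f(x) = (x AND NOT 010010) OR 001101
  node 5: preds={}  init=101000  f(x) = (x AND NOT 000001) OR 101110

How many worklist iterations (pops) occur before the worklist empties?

11

Iteration log — 11 steps:
  step 1. node 0  ⊔preds=000000  new=000000  stable
  step 2. node 1  ⊔preds=000000  new=010101  old=000000  +wl: 0
  step 3. node 2  ⊔preds=000000  new=000000  stable
  step 4. node 3  ⊔preds=000000  new=001110  old=000000  +wl: 
  step 5. node 4  ⊔preds=000000  new=001101  old=000000  +wl: 1,2
  step 6. node 5  ⊔preds=000000  new=101110  old=101000  +wl: 
  step 7. node 0  ⊔preds=010101  new=010101  old=000000  +wl: 3,4
  step 8. node 1  ⊔preds=011101  new=010101  stable
  step 9. node 2  ⊔preds=001101  new=001101  old=000000  +wl: 
  step 10. node 3  ⊔preds=010101  new=001111  old=001110  +wl: 
  step 11. node 4  ⊔preds=010101  new=001101  stable

Least fixpoint reached:
  node 0: 010101
  node 1: 010101
  node 2: 001101
  node 3: 001111
  node 4: 001101
  node 5: 101110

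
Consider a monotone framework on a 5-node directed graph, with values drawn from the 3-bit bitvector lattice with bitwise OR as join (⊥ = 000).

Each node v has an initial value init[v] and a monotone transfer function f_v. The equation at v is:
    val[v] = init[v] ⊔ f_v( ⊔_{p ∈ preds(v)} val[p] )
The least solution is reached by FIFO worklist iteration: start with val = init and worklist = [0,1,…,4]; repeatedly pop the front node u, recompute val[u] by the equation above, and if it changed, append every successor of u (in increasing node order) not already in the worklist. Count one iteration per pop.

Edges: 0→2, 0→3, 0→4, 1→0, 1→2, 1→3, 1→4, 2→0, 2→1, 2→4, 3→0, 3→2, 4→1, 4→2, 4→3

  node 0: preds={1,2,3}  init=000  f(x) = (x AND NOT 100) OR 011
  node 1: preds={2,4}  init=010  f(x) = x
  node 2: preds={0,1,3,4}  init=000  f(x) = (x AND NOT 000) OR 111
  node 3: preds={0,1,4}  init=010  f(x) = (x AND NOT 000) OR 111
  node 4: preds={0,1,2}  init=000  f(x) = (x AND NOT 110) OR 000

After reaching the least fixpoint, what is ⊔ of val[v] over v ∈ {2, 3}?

111

Trace (11 dequeues):
  [1] u=0 | in 010 | out 011 | prev 000 | push {}
  [2] u=1 | in 000 | out 010 | ==
  [3] u=2 | in 011 | out 111 | prev 000 | push {0,1}
  [4] u=3 | in 011 | out 111 | prev 010 | push {2}
  [5] u=4 | in 111 | out 001 | prev 000 | push {3}
  [6] u=0 | in 111 | out 011 | ==
  [7] u=1 | in 111 | out 111 | prev 010 | push {0,4}
  [8] u=2 | in 111 | out 111 | ==
  [9] u=3 | in 111 | out 111 | ==
  [10] u=0 | in 111 | out 011 | ==
  [11] u=4 | in 111 | out 001 | ==

Converged values:
  [0] 011
  [1] 111
  [2] 111
  [3] 111
  [4] 001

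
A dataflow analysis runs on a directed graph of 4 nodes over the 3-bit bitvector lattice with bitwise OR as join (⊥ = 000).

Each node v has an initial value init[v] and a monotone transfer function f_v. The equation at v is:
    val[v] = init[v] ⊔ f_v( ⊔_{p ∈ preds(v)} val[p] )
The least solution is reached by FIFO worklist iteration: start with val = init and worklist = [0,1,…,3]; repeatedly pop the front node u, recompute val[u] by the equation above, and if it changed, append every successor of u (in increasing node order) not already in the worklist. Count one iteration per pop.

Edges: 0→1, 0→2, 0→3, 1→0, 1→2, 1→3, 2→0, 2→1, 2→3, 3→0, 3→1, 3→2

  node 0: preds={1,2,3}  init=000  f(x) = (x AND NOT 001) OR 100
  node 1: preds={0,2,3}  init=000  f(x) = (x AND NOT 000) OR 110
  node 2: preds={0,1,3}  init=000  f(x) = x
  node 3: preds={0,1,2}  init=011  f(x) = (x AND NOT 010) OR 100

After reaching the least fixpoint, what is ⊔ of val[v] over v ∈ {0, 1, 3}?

Trace (7 dequeues):
  [1] u=0 | in 011 | out 110 | prev 000 | push {}
  [2] u=1 | in 111 | out 111 | prev 000 | push {0}
  [3] u=2 | in 111 | out 111 | prev 000 | push {1}
  [4] u=3 | in 111 | out 111 | prev 011 | push {2}
  [5] u=0 | in 111 | out 110 | ==
  [6] u=1 | in 111 | out 111 | ==
  [7] u=2 | in 111 | out 111 | ==

Converged values:
  [0] 110
  [1] 111
  [2] 111
  [3] 111

111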